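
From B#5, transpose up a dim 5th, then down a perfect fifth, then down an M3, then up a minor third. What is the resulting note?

Up a diminished fifth from B#5: F#6 (6 semitones up).
Down a perfect fifth from F#6: B5 (7 semitones down).
A major third down from B5 is G5.
Up a minor third from G5: Bb5 (3 semitones up).

Bb5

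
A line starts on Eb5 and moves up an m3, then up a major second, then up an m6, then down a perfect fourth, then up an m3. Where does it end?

A minor third up from Eb5 is Gb5.
Gb5 up a major second → Ab5 (2 semitones).
Ab5 up a minor sixth → Fb6 (8 semitones).
A perfect fourth down from Fb6 is Cb6.
Cb6 up a minor third → Ebb6 (3 semitones).

Ebb6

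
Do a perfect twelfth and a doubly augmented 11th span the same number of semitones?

A perfect twelfth = 19 semitones = a doubly augmented eleventh; enharmonically equal.

Yes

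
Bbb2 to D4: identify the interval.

A10

B to D spans three letter names (B-C-D), plus an octave — that makes it a tenth of some quality.
A major tenth would be 16 semitones; Bbb2 to D4 is 17, one semitone wider, so the interval is augmented.
(Equivalently, a compound augmented third: an augmented third plus an octave.)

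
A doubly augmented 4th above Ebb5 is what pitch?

A5

The fourth takes the letter from E up to A.
A doubly augmented fourth spans 7 semitones, so from Ebb5 the target pitch is A5.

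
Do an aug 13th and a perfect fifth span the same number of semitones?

An augmented thirteenth spans 22 semitones; a perfect fifth spans 7 semitones. They differ by 15.

No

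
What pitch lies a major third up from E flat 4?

G 4

The third takes the letter from E up to G.
A major third is 4 semitones; 4 semitones up from Eb4 gives G4.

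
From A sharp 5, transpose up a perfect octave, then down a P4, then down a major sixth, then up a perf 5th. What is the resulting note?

D sharp 6

A perfect octave up from A#5 is A#6.
Down a perfect fourth from A#6: E#6 (5 semitones down).
E#6 down a major sixth → G#5 (9 semitones).
Up a perfect fifth from G#5: D#6 (7 semitones up).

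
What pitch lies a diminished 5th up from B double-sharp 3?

Five letter names up from B: F.
Moving 6 semitones up from B##3 (the size of a diminished fifth) reaches F##4.

F double-sharp 4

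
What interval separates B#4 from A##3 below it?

minor ninth

Descending from B#4 to A##3 is the same interval as ascending A##3 to B#4.
A to B spans two letter names (A-B), plus an octave: a ninth.
A##3 to B#4 is 13 semitones, a half step short of the major ninth (14), so this is minor.
(Equivalently, a compound minor second: a minor second plus an octave.)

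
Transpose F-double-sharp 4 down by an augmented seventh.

Counting seven letter names down from F lands on G.
An augmented seventh spans 12 semitones, so from F##4 the target pitch is G3.

G 3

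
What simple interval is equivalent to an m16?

Each octave removed subtracts seven from the number: 16 − 14 = 2.
Quality carries through unchanged, so the simple form is a minor second.

minor 2nd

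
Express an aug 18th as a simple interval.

Take out 2 octaves (14 from the number): 18 − 14 = 4.
That makes an augmented eighteenth a compound augmented fourth — 2 octaves plus an augmented fourth.

A4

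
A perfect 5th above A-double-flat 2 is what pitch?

Counting five letter names up from A lands on E.
A perfect fifth is 7 semitones; 7 semitones up from Abb2 gives Ebb3.

E-double-flat 3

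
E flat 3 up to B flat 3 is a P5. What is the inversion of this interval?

perfect 4th

Inverted interval numbers add to nine, so a fifth pairs with a fourth (5 + 4 = 9).
And perfect stays perfect under inversion, so we get a perfect fourth.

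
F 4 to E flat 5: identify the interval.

minor seventh

F to E spans seven letter names (F-G-A-B-C-D-E): a seventh.
A major seventh would be 11 semitones, but F4 to Eb5 is 10 — one semitone narrower, making it a minor seventh.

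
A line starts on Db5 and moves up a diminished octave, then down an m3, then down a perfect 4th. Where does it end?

Fb5

Up a diminished octave from Db5: Dbb6 (11 semitones up).
A minor third down from Dbb6 is Bbb5.
Bbb5 down a perfect fourth → Fb5 (5 semitones).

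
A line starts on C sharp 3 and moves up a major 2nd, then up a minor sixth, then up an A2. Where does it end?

C double-sharp 4

C#3 up a major second → D#3 (2 semitones).
A minor sixth up from D#3 is B3.
An augmented second up from B3 is C##4.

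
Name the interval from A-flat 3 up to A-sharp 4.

doubly augmented octave

A to A is the same letter name, plus an octave: an octave.
The perfect octave is 12 semitones; here we have 14, two semitones wider: doubly augmented.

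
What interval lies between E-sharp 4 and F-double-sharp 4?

E to F spans two letter names (E-F): a second.
Counting semitones, E#4→F##4 is 2, which is the major second.

major second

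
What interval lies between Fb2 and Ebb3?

F to E spans seven letter names (F-G-A-B-C-D-E) — that makes it a seventh of some quality.
A major seventh would be 11 semitones, but Fb2 to Ebb3 is 10 — one semitone narrower, making it a minor seventh.

m7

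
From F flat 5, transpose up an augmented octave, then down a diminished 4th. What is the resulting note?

An augmented octave up from Fb5 is F6.
A diminished fourth down from F6 is C#6.

C sharp 6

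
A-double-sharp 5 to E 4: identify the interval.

doubly augmented 11th

Descending from A##5 to E4 is the same interval as ascending E4 to A##5.
E to A spans four letter names (E-F-G-A), plus an octave: an eleventh.
The perfect eleventh is 17 semitones; here we have 19, two semitones wider: doubly augmented.
(Equivalently, a compound doubly augmented fourth: a doubly augmented fourth plus an octave.)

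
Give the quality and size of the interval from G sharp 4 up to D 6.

G to D spans five letter names (G-A-B-C-D), plus an octave, so the interval is some kind of twelfth.
The perfect twelfth is 19 semitones; here we have 18, one semitone narrower: diminished.
(Equivalently, a compound diminished fifth: a diminished fifth plus an octave.)

diminished twelfth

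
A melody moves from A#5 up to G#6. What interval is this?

A to G spans seven letter names (A-B-C-D-E-F-G): a seventh.
A major seventh would be 11 semitones, but A#5 to G#6 is 10 — one semitone narrower, making it a minor seventh.

minor seventh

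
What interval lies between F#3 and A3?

F to A spans three letter names (F-G-A), so the interval is some kind of third.
At 3 semitones, F#3→A3 falls one short of a major third: minor.

minor third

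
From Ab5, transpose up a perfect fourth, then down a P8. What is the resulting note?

Ab5 up a perfect fourth → Db6 (5 semitones).
Db6 down a perfect octave → Db5 (12 semitones).

Db5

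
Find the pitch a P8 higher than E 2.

E 3

The letter stays E (same as the start), shifted an octave up.
A perfect octave is 12 semitones; 12 semitones up from E2 gives E3.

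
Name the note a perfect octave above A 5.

For an octave the letter name doesn't change: still A, an octave up.
A perfect octave is 12 semitones; 12 semitones up from A5 gives A6.

A 6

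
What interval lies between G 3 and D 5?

perfect twelfth

G to D spans five letter names (G-A-B-C-D), plus an octave — that makes it a twelfth of some quality.
G3 to D5 is 19 semitones, matching the perfect twelfth exactly, so the quality is perfect.
(Equivalently, a compound perfect fifth: a perfect fifth plus an octave.)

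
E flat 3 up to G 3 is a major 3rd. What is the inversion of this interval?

m6

The rule of nine gives the new number: 9 − 3 = 6, so a third becomes a sixth.
The quality also flips — major becomes minor — giving a minor sixth.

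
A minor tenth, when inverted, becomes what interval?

M6

First reduce the compound minor tenth to its simple form, a minor third.
The rule of nine gives the new number: 9 − 3 = 6, so a third becomes a sixth.
Quality inverts too: minor becomes major. That makes the inversion a major sixth.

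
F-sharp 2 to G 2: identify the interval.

F to G spans two letter names (F-G) — that makes it a second of some quality.
F#2 to G2 is 1 semitone, a half step short of the major second (2), so this is minor.

minor 2nd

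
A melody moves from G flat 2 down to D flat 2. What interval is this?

Descending from Gb2 to Db2 is the same interval as ascending Db2 to Gb2.
D to G spans four letter names (D-E-F-G): a fourth.
Counting semitones, Db2→Gb2 is 5, which is the perfect fourth.

P4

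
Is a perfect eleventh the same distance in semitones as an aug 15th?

17 semitones (perfect eleventh) vs 25 semitones (augmented fifteenth): not equal.

No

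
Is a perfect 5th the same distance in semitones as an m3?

7 semitones (perfect fifth) vs 3 semitones (minor third): not equal.

No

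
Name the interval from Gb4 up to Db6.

G to D spans five letter names (G-A-B-C-D), plus an octave: a twelfth.
Counting semitones, Gb4→Db6 is 19, which is the perfect twelfth.
(Equivalently, a compound perfect fifth: a perfect fifth plus an octave.)

perfect twelfth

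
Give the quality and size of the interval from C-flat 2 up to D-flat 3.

C to D spans two letter names (C-D), plus an octave — that makes it a ninth of some quality.
The major ninth spans 14 semitones, and Cb2 to Db3 is exactly 14 semitones — so this is a major ninth.
(Equivalently, a compound major second: a major second plus an octave.)

major ninth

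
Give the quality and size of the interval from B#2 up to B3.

B to B is the same letter name, plus an octave, so the interval is some kind of octave.
The perfect octave is 12 semitones; here we have 11, one semitone narrower: diminished.

diminished octave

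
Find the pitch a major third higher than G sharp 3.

Three letter names up from G: B.
A major third is 4 semitones; 4 semitones up from G#3 gives B#3.

B sharp 3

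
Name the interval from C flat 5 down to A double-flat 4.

Descending from Cb5 to Abb4 is the same interval as ascending Abb4 to Cb5.
A to C spans three letter names (A-B-C): a third.
The major third spans 4 semitones, and Abb4 to Cb5 is exactly 4 semitones — so this is a major third.

major third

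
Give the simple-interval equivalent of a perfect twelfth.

Each octave removed subtracts seven from the number: 12 − 7 = 5.
That makes a perfect twelfth a compound perfect fifth — an octave plus a perfect fifth.

P5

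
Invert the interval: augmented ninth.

First reduce the compound augmented ninth to its simple form, an augmented second.
The rule of nine gives the new number: 9 − 2 = 7, so a second becomes a seventh.
And augmented becomes diminished under inversion, so we get a diminished seventh.

d7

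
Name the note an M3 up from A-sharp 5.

C-double-sharp 6

Three letter names up from A: C.
A major third spans 4 semitones, so from A#5 the target pitch is C##6.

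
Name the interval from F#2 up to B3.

F to B spans four letter names (F-G-A-B), plus an octave — that makes it an eleventh of some quality.
The perfect eleventh spans 17 semitones, and F#2 to B3 is exactly 17 semitones — so this is a perfect eleventh.
(Equivalently, a compound perfect fourth: a perfect fourth plus an octave.)

perfect eleventh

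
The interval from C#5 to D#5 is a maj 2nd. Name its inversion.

minor 7th

Inverted interval numbers add to nine, so a second pairs with a seventh (2 + 7 = 9).
The quality also flips — major becomes minor — giving a minor seventh.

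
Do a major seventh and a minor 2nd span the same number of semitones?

No

11 semitones (major seventh) vs 1 semitone (minor second): not equal.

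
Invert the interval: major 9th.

First reduce the compound major ninth to its simple form, a major second.
The rule of nine gives the new number: 9 − 2 = 7, so a second becomes a seventh.
And major becomes minor under inversion, so we get a minor seventh.

minor seventh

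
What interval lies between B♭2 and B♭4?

perfect 15th

B to B is the same letter name, plus 2 octaves: a fifteenth.
The perfect fifteenth spans 24 semitones, and Bb2 to Bb4 is exactly 24 semitones — so this is a perfect fifteenth.
(Equivalently, a compound perfect octave: a perfect octave plus an octave.)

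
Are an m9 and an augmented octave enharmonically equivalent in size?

Both span 13 semitones: a minor ninth and an augmented octave are the same chromatic distance.

Yes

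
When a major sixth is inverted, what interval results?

minor 3rd

The rule of nine gives the new number: 9 − 6 = 3, so a sixth becomes a third.
Quality inverts too: major becomes minor. That makes the inversion a minor third.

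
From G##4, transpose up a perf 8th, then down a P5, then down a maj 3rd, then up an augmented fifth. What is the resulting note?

Up a perfect octave from G##4: G##5 (12 semitones up).
Down a perfect fifth from G##5: C##5 (7 semitones down).
A major third down from C##5 is A#4.
Up an augmented fifth from A#4: E##5 (8 semitones up).

E##5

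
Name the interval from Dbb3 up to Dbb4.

P8

D to D is the same letter name, plus an octave: an octave.
Counting semitones, Dbb3→Dbb4 is 12, which is the perfect octave.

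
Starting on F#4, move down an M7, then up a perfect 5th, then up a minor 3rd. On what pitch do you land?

F#4 down a major seventh → G3 (11 semitones).
G3 up a perfect fifth → D4 (7 semitones).
Up a minor third from D4: F4 (3 semitones up).

F4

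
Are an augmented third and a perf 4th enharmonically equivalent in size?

An augmented third = 5 semitones = a perfect fourth; enharmonically equal.

Yes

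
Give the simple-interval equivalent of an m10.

minor third

Each octave removed subtracts seven from the number: 10 − 7 = 3.
Quality carries through unchanged, so the simple form is a minor third.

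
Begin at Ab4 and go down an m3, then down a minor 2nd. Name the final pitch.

A minor third down from Ab4 is F4.
Down a minor second from F4: E4 (1 semitone down).

E4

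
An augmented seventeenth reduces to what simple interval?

augmented third

Subtracting seven from the interval number removes an octave: 17 − 14 = 3.
Quality carries through unchanged, so the simple form is an augmented third.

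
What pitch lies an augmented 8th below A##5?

The letter stays A (same as the start), shifted an octave down.
Moving 13 semitones down from A##5 (the size of an augmented octave) reaches A#4.

A#4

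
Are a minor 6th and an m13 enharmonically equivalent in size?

8 semitones (minor sixth) vs 20 semitones (minor thirteenth): not equal.

No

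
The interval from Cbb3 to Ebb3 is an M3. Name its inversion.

Inverted interval numbers add to nine, so a third pairs with a sixth (3 + 6 = 9).
The quality also flips — major becomes minor — giving a minor sixth.

m6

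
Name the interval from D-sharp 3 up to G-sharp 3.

perfect 4th

D to G spans four letter names (D-E-F-G), so the interval is some kind of fourth.
D#3 to G#3 is 5 semitones, matching the perfect fourth exactly, so the quality is perfect.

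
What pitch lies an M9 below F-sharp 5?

Two letters down from F (plus an octave) reaches E.
Moving 14 semitones down from F#5 (the size of a major ninth) reaches E4.

E 4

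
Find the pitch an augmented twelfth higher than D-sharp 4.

The twelfth's letter: D up five letter names plus an octave → A.
An augmented twelfth is 20 semitones; 20 semitones up from D#4 gives A##5.

A-double-sharp 5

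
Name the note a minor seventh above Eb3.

The seventh takes the letter from E up to D.
A minor seventh is 10 semitones; 10 semitones up from Eb3 gives Db4.

Db4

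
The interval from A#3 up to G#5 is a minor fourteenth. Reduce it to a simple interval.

minor seventh

Subtracting seven from the interval number removes an octave: 14 − 7 = 7.
Quality carries through unchanged, so the simple form is a minor seventh.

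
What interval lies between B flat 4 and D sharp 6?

A10

B to D spans three letter names (B-C-D), plus an octave: a tenth.
A major tenth would be 16 semitones; Bb4 to D#6 is 17, one semitone wider, so the interval is augmented.
(Equivalently, a compound augmented third: an augmented third plus an octave.)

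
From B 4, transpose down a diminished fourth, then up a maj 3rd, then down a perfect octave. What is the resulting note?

B4 down a diminished fourth → F##4 (4 semitones).
Up a major third from F##4: A##4 (4 semitones up).
A perfect octave down from A##4 is A##3.

A double-sharp 3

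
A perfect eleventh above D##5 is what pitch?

Four letters up from D (plus an octave) reaches G.
A perfect eleventh spans 17 semitones, so from D##5 the target pitch is G##6.

G##6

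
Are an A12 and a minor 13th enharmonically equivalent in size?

Yes

An augmented twelfth = 20 semitones = a minor thirteenth; enharmonically equal.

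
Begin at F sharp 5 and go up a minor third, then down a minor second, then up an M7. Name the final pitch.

F#5 up a minor third → A5 (3 semitones).
A minor second down from A5 is G#5.
A major seventh up from G#5 is F##6.

F double-sharp 6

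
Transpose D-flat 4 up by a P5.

A-flat 4

Counting five letter names up from D lands on A.
Moving 7 semitones up from Db4 (the size of a perfect fifth) reaches Ab4.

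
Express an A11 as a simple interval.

augmented 4th

Take out an octave (7 from the number): 11 − 7 = 4.
Quality carries through unchanged, so the simple form is an augmented fourth.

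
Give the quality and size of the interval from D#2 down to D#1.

Descending from D#2 to D#1 is the same interval as ascending D#1 to D#2.
D to D is the same letter name, plus an octave: an octave.
D#1 to D#2 is 12 semitones, matching the perfect octave exactly, so the quality is perfect.

perfect octave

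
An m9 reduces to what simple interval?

minor second

Each octave removed subtracts seven from the number: 9 − 7 = 2.
Quality carries through unchanged, so the simple form is a minor second.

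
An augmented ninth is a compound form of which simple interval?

Subtracting seven from the interval number removes an octave: 9 − 7 = 2.
That makes an augmented ninth a compound augmented second — an octave plus an augmented second.

augmented 2nd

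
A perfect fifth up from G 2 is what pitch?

Counting five letter names up from G lands on D.
A perfect fifth spans 7 semitones, so from G2 the target pitch is D3.

D 3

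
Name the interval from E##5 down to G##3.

Descending from E##5 to G##3 is the same interval as ascending G##3 to E##5.
G to E spans six letter names (G-A-B-C-D-E), plus an octave, so the interval is some kind of thirteenth.
Counting semitones, G##3→E##5 is 21, which is the major thirteenth.
(Equivalently, a compound major sixth: a major sixth plus an octave.)

M13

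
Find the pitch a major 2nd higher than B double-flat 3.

The second takes the letter from B up to C.
A major second is 2 semitones; 2 semitones up from Bbb3 gives Cb4.

C flat 4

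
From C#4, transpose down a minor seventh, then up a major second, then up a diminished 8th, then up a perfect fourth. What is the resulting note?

A4

Down a minor seventh from C#4: D#3 (10 semitones down).
A major second up from D#3 is E#3.
Up a diminished octave from E#3: E4 (11 semitones up).
E4 up a perfect fourth → A4 (5 semitones).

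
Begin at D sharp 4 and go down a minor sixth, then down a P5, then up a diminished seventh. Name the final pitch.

A minor sixth down from D#4 is F##3.
F##3 down a perfect fifth → B#2 (7 semitones).
Up a diminished seventh from B#2: A3 (9 semitones up).

A 3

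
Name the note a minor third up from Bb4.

Three letter names up from B: D.
Moving 3 semitones up from Bb4 (the size of a minor third) reaches Db5.

Db5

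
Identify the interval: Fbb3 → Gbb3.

major second

F to G spans two letter names (F-G) — that makes it a second of some quality.
Counting semitones, Fbb3→Gbb3 is 2, which is the major second.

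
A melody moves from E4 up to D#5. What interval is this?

E to D spans seven letter names (E-F-G-A-B-C-D): a seventh.
E4 to D#5 is 11 semitones, matching the major seventh exactly, so the quality is major.

M7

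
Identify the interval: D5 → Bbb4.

A3

Descending from D5 to Bbb4 is the same interval as ascending Bbb4 to D5.
B to D spans three letter names (B-C-D): a third.
Bbb4 to D5 spans 5 semitones — one semitone wider than the major third (4) — giving an augmented third.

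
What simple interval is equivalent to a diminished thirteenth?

Subtracting seven from the interval number removes an octave: 13 − 7 = 6.
So a diminished thirteenth is an octave plus a diminished sixth. The quality is unchanged.

d6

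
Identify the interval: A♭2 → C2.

Descending from Ab2 to C2 is the same interval as ascending C2 to Ab2.
C to A spans six letter names (C-D-E-F-G-A), so the interval is some kind of sixth.
C2 to Ab2 is 8 semitones, a half step short of the major sixth (9), so this is minor.

minor sixth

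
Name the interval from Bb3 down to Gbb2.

A10

Descending from Bb3 to Gbb2 is the same interval as ascending Gbb2 to Bb3.
G to B spans three letter names (G-A-B), plus an octave: a tenth.
A major tenth would be 16 semitones; Gbb2 to Bb3 is 17, one semitone wider, so the interval is augmented.
(Equivalently, a compound augmented third: an augmented third plus an octave.)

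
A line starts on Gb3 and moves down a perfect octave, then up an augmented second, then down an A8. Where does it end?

A perfect octave down from Gb3 is Gb2.
Gb2 up an augmented second → A2 (3 semitones).
Down an augmented octave from A2: Ab1 (13 semitones down).

Ab1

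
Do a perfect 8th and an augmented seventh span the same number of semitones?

A perfect octave spans 12 semitones, and an augmented seventh also spans 12 semitones — they're enharmonic.

Yes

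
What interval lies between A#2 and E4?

diminished twelfth

A to E spans five letter names (A-B-C-D-E), plus an octave — that makes it a twelfth of some quality.
The perfect twelfth is 19 semitones; here we have 18, one semitone narrower: diminished.
(Equivalently, a compound diminished fifth: a diminished fifth plus an octave.)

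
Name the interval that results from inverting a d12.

First reduce the compound diminished twelfth to its simple form, a diminished fifth.
The rule of nine gives the new number: 9 − 5 = 4, so a fifth becomes a fourth.
Quality inverts too: diminished becomes augmented. That makes the inversion an augmented fourth.

A4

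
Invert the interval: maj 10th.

First reduce the compound major tenth to its simple form, a major third.
Interval numbers invert to sum to nine: 3 + 6 = 9, so a third inverts to a sixth.
The quality also flips — major becomes minor — giving a minor sixth.

minor 6th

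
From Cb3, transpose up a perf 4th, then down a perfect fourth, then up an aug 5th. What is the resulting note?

G3

A perfect fourth up from Cb3 is Fb3.
A perfect fourth down from Fb3 is Cb3.
Cb3 up an augmented fifth → G3 (8 semitones).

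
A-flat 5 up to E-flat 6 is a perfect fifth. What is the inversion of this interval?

Interval numbers invert to sum to nine: 5 + 4 = 9, so a fifth inverts to a fourth.
The quality also flips — perfect stays perfect — giving a perfect fourth.

P4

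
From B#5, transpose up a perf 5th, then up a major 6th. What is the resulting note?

D##7

A perfect fifth up from B#5 is F##6.
F##6 up a major sixth → D##7 (9 semitones).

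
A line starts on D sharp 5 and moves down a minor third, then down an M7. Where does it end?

A minor third down from D#5 is B#4.
A major seventh down from B#4 is C#4.

C sharp 4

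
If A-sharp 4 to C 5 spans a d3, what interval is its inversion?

Interval numbers invert to sum to nine: 3 + 6 = 9, so a third inverts to a sixth.
The quality also flips — diminished becomes augmented — giving an augmented sixth.

augmented sixth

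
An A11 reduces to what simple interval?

augmented fourth

Each octave removed subtracts seven from the number: 11 − 7 = 4.
So an augmented eleventh is an octave plus an augmented fourth. The quality is unchanged.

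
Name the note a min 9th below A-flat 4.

Two letters down from A (plus an octave) reaches G.
Moving 13 semitones down from Ab4 (the size of a minor ninth) reaches G3.

G 3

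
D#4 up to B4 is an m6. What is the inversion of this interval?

major third

The rule of nine gives the new number: 9 − 6 = 3, so a sixth becomes a third.
And minor becomes major under inversion, so we get a major third.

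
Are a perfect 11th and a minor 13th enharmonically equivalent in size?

No

A perfect eleventh spans 17 semitones; a minor thirteenth spans 20 semitones. They differ by 3.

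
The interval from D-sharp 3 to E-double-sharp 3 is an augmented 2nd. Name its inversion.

Interval numbers invert to sum to nine: 2 + 7 = 9, so a second inverts to a seventh.
The quality also flips — augmented becomes diminished — giving a diminished seventh.

diminished 7th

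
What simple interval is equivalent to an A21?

augmented seventh

Subtracting seven from the interval number removes an octave: 21 − 14 = 7.
That makes an augmented twenty-first a compound augmented seventh — 2 octaves plus an augmented seventh.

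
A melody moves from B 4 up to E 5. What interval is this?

perfect fourth

B to E spans four letter names (B-C-D-E): a fourth.
The perfect fourth spans 5 semitones, and B4 to E5 is exactly 5 semitones — so this is a perfect fourth.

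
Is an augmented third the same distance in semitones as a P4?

An augmented third spans 5 semitones, and a perfect fourth also spans 5 semitones — they're enharmonic.

Yes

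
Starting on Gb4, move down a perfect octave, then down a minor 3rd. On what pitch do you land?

A perfect octave down from Gb4 is Gb3.
Down a minor third from Gb3: Eb3 (3 semitones down).

Eb3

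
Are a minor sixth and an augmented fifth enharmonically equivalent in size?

A minor sixth spans 8 semitones, and an augmented fifth also spans 8 semitones — they're enharmonic.

Yes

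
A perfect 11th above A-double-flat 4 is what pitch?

The eleventh's letter: A up four letter names plus an octave → D.
A perfect eleventh is 17 semitones; 17 semitones up from Abb4 gives Dbb6.

D-double-flat 6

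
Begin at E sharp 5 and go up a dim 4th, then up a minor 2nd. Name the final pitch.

B flat 5

Up a diminished fourth from E#5: A5 (4 semitones up).
Up a minor second from A5: Bb5 (1 semitone up).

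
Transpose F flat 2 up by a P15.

For a fifteenth the letter name doesn't change: still F, two octaves up.
A perfect fifteenth spans 24 semitones, so from Fb2 the target pitch is Fb4.

F flat 4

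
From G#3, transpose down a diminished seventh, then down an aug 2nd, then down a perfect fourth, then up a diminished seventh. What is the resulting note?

C3

Down a diminished seventh from G#3: A##2 (9 semitones down).
A##2 down an augmented second → G#2 (3 semitones).
A perfect fourth down from G#2 is D#2.
D#2 up a diminished seventh → C3 (9 semitones).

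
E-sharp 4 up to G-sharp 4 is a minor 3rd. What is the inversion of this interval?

Interval numbers invert to sum to nine: 3 + 6 = 9, so a third inverts to a sixth.
And minor becomes major under inversion, so we get a major sixth.

major 6th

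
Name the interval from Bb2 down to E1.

diminished 12th

Descending from Bb2 to E1 is the same interval as ascending E1 to Bb2.
E to B spans five letter names (E-F-G-A-B), plus an octave: a twelfth.
E1 to Bb2 spans 18 semitones — one semitone narrower than the perfect twelfth (19) — giving a diminished twelfth.
(Equivalently, a compound diminished fifth: a diminished fifth plus an octave.)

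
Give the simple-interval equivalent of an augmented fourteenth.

Subtracting seven from the interval number removes an octave: 14 − 7 = 7.
That makes an augmented fourteenth a compound augmented seventh — an octave plus an augmented seventh.

augmented seventh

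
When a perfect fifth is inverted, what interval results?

Interval numbers invert to sum to nine: 5 + 4 = 9, so a fifth inverts to a fourth.
And perfect stays perfect under inversion, so we get a perfect fourth.

perfect 4th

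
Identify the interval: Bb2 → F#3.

augmented fifth

B to F spans five letter names (B-C-D-E-F), so the interval is some kind of fifth.
A perfect fifth would be 7 semitones; Bb2 to F#3 is 8, one semitone wider, so the interval is augmented.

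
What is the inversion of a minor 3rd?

major 6th

Inverted interval numbers add to nine, so a third pairs with a sixth (3 + 6 = 9).
And minor becomes major under inversion, so we get a major sixth.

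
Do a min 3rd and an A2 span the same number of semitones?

A minor third = 3 semitones = an augmented second; enharmonically equal.

Yes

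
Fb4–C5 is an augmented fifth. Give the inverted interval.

Inverted interval numbers add to nine, so a fifth pairs with a fourth (5 + 4 = 9).
Quality inverts too: augmented becomes diminished. That makes the inversion a diminished fourth.

diminished 4th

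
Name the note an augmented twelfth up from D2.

The twelfth's letter: D up five letter names plus an octave → A.
Moving 20 semitones up from D2 (the size of an augmented twelfth) reaches A#3.

A#3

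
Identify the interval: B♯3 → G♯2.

Descending from B#3 to G#2 is the same interval as ascending G#2 to B#3.
G to B spans three letter names (G-A-B), plus an octave — that makes it a tenth of some quality.
The major tenth spans 16 semitones, and G#2 to B#3 is exactly 16 semitones — so this is a major tenth.
(Equivalently, a compound major third: a major third plus an octave.)

M10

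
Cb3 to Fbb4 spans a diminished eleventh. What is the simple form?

Subtracting seven from the interval number removes an octave: 11 − 7 = 4.
So a diminished eleventh is an octave plus a diminished fourth. The quality is unchanged.

diminished fourth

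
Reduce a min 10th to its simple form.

Each octave removed subtracts seven from the number: 10 − 7 = 3.
So a minor tenth is an octave plus a minor third. The quality is unchanged.

minor third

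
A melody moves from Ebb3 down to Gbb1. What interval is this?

Descending from Ebb3 to Gbb1 is the same interval as ascending Gbb1 to Ebb3.
G to E spans six letter names (G-A-B-C-D-E), plus an octave, so the interval is some kind of thirteenth.
Counting semitones, Gbb1→Ebb3 is 21, which is the major thirteenth.
(Equivalently, a compound major sixth: a major sixth plus an octave.)

major thirteenth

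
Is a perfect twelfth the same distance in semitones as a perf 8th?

No

A perfect twelfth is 19 semitones but a perfect octave is 12 semitones — different sizes.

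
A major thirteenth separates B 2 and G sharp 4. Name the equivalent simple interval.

Each octave removed subtracts seven from the number: 13 − 7 = 6.
That makes a major thirteenth a compound major sixth — an octave plus a major sixth.

major sixth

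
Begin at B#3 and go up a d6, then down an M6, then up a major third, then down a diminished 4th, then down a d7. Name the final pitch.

B##2

A diminished sixth up from B#3 is G4.
Down a major sixth from G4: Bb3 (9 semitones down).
Up a major third from Bb3: D4 (4 semitones up).
D4 down a diminished fourth → A#3 (4 semitones).
A diminished seventh down from A#3 is B##2.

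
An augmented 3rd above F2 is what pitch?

A#2

The third takes the letter from F up to A.
An augmented third is 5 semitones; 5 semitones up from F2 gives A#2.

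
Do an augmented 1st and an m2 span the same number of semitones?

Both span 1 semitone: an augmented unison and a minor second are the same chromatic distance.

Yes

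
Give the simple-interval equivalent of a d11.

diminished 4th

Each octave removed subtracts seven from the number: 11 − 7 = 4.
Quality carries through unchanged, so the simple form is a diminished fourth.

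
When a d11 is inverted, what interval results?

First reduce the compound diminished eleventh to its simple form, a diminished fourth.
The rule of nine gives the new number: 9 − 4 = 5, so a fourth becomes a fifth.
The quality also flips — diminished becomes augmented — giving an augmented fifth.

augmented fifth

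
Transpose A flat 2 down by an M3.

F flat 2

Three letter names down from A: F.
A major third spans 4 semitones, so from Ab2 the target pitch is Fb2.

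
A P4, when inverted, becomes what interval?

perfect fifth

The rule of nine gives the new number: 9 − 4 = 5, so a fourth becomes a fifth.
The quality also flips — perfect stays perfect — giving a perfect fifth.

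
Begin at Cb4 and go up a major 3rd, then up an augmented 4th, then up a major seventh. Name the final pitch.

G#5

Up a major third from Cb4: Eb4 (4 semitones up).
Up an augmented fourth from Eb4: A4 (6 semitones up).
Up a major seventh from A4: G#5 (11 semitones up).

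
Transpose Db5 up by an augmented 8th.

An octave keeps the letter name D, an octave up from D.
An augmented octave spans 13 semitones, so from Db5 the target pitch is D6.

D6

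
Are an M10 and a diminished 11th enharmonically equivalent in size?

Yes

Both span 16 semitones: a major tenth and a diminished eleventh are the same chromatic distance.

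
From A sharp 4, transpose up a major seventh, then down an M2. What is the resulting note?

A major seventh up from A#4 is G##5.
Down a major second from G##5: F##5 (2 semitones down).

F double-sharp 5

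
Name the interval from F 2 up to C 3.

perfect fifth

F to C spans five letter names (F-G-A-B-C), so the interval is some kind of fifth.
F2 to C3 is 7 semitones, matching the perfect fifth exactly, so the quality is perfect.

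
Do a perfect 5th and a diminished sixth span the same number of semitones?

Yes

A perfect fifth spans 7 semitones, and a diminished sixth also spans 7 semitones — they're enharmonic.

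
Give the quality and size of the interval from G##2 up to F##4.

G to F spans seven letter names (G-A-B-C-D-E-F), plus an octave: a fourteenth.
At 22 semitones, G##2→F##4 falls one short of a major fourteenth: minor.
(Equivalently, a compound minor seventh: a minor seventh plus an octave.)

minor fourteenth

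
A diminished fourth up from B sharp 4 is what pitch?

E 5

The fourth takes the letter from B up to E.
A diminished fourth is 4 semitones; 4 semitones up from B#4 gives E5.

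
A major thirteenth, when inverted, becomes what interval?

m3

First reduce the compound major thirteenth to its simple form, a major sixth.
Inverted interval numbers add to nine, so a sixth pairs with a third (6 + 3 = 9).
The quality also flips — major becomes minor — giving a minor third.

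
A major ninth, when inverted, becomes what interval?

First reduce the compound major ninth to its simple form, a major second.
Inverted interval numbers add to nine, so a second pairs with a seventh (2 + 7 = 9).
And major becomes minor under inversion, so we get a minor seventh.

minor seventh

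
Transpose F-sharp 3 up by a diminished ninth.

Counting two letter names plus an octave up from F lands on G.
Moving 12 semitones up from F#3 (the size of a diminished ninth) reaches Gb4.

G-flat 4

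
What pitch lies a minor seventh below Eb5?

Counting seven letter names down from E lands on F.
A minor seventh is 10 semitones; 10 semitones down from Eb5 gives F4.

F4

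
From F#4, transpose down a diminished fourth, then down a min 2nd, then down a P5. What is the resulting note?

F#4 down a diminished fourth → C##4 (4 semitones).
Down a minor second from C##4: B##3 (1 semitone down).
Down a perfect fifth from B##3: E##3 (7 semitones down).

E##3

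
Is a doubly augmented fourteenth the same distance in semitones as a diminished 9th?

A doubly augmented fourteenth is 25 semitones but a diminished ninth is 12 semitones — different sizes.

No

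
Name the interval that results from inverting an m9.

M7

First reduce the compound minor ninth to its simple form, a minor second.
Interval numbers invert to sum to nine: 2 + 7 = 9, so a second inverts to a seventh.
Quality inverts too: minor becomes major. That makes the inversion a major seventh.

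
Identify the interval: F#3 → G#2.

Descending from F#3 to G#2 is the same interval as ascending G#2 to F#3.
G to F spans seven letter names (G-A-B-C-D-E-F), so the interval is some kind of seventh.
G#2 to F#3 is 10 semitones, a half step short of the major seventh (11), so this is minor.

minor seventh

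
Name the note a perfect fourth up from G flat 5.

The fourth takes the letter from G up to C.
Moving 5 semitones up from Gb5 (the size of a perfect fourth) reaches Cb6.

C flat 6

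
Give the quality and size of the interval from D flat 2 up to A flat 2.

D to A spans five letter names (D-E-F-G-A) — that makes it a fifth of some quality.
Counting semitones, Db2→Ab2 is 7, which is the perfect fifth.

perfect fifth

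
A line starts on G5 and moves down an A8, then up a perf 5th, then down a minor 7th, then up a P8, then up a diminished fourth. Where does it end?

Abb5

Down an augmented octave from G5: Gb4 (13 semitones down).
Gb4 up a perfect fifth → Db5 (7 semitones).
A minor seventh down from Db5 is Eb4.
A perfect octave up from Eb4 is Eb5.
A diminished fourth up from Eb5 is Abb5.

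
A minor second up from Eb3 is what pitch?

Fb3

Two letter names up from E: F.
A minor second is 1 semitone; 1 semitone up from Eb3 gives Fb3.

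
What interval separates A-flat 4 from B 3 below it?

diminished 7th

Descending from Ab4 to B3 is the same interval as ascending B3 to Ab4.
B to A spans seven letter names (B-C-D-E-F-G-A): a seventh.
A major seventh would be 11 semitones; B3 to Ab4 is 9, two semitones narrower, so the interval is diminished.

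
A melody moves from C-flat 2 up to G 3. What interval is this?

augmented 12th

C to G spans five letter names (C-D-E-F-G), plus an octave: a twelfth.
A perfect twelfth would be 19 semitones; Cb2 to G3 is 20, one semitone wider, so the interval is augmented.
(Equivalently, a compound augmented fifth: an augmented fifth plus an octave.)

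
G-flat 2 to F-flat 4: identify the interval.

minor fourteenth

G to F spans seven letter names (G-A-B-C-D-E-F), plus an octave: a fourteenth.
At 22 semitones, Gb2→Fb4 falls one short of a major fourteenth: minor.
(Equivalently, a compound minor seventh: a minor seventh plus an octave.)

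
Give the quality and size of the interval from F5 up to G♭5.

F to G spans two letter names (F-G) — that makes it a second of some quality.
At 1 semitone, F5→Gb5 falls one short of a major second: minor.

m2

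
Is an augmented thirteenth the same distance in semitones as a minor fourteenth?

An augmented thirteenth = 22 semitones = a minor fourteenth; enharmonically equal.

Yes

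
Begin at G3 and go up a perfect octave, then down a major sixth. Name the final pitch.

Bb3

Up a perfect octave from G3: G4 (12 semitones up).
G4 down a major sixth → Bb3 (9 semitones).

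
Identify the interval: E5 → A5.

perfect fourth

E to A spans four letter names (E-F-G-A), so the interval is some kind of fourth.
The perfect fourth spans 5 semitones, and E5 to A5 is exactly 5 semitones — so this is a perfect fourth.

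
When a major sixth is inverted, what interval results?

The rule of nine gives the new number: 9 − 6 = 3, so a sixth becomes a third.
And major becomes minor under inversion, so we get a minor third.

m3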